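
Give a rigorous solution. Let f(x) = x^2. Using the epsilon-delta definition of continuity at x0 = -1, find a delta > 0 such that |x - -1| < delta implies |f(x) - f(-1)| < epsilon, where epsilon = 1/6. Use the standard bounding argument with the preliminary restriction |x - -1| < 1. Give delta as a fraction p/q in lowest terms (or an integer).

Factor: |x^2 - (-1)^2| = |x - -1| * |x + -1|.
Impose |x - -1| < 1 first. Then |x + -1| = |(x - -1) + 2*(-1)| <= |x - -1| + 2*|-1| < 1 + 2 = 3.
So |x^2 - (-1)^2| < delta * 3.
We need delta * 3 <= 1/6, i.e. delta <= 1/6/3 = 1/18.
Since 1/18 < 1, this is tighter than 1; take delta = 1/18.
So delta = 1/18 works.

1/18


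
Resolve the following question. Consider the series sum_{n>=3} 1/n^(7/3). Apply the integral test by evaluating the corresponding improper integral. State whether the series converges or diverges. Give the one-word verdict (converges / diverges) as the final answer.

Let f(x) = x^(-7/3). Then f is positive, continuous, and decreasing on [3, infinity), so the integral test applies.
Compute the improper integral int_{3}^infinity f(x) dx:
  antiderivative F(x) = -3/(4*x^(4/3)).
  As x -> infinity, F(x) -> 0 (since p = 7/3 > 1).
  So int = F(infinity) - F(3) = 0 - (-3^(2/3)/12) = 3^(2/3)/12.
  Finite, so by the integral test, the series converges.

converges


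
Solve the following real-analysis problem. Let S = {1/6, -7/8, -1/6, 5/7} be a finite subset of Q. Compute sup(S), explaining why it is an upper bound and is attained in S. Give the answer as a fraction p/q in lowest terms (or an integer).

S is finite, so sup(S) = max(S).
Sorted decreasing:
5/7, 1/6, -1/6, -7/8
The extremum is 5/7.
For every x in S, x <= 5/7. And 5/7 is in S, so it is attained.
Therefore sup(S) = 5/7.

5/7


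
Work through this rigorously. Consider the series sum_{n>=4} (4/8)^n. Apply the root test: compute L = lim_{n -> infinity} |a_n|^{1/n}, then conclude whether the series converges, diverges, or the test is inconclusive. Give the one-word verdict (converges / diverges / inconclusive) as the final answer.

Let a_n denote the general term. Form |a_n|^(1/n) and simplify:
|a_n|^(1/n) = 1/2
Take the limit as n -> infinity: L = 1/2.
Since L = 1/2 < 1, the root test implies convergence.

converges


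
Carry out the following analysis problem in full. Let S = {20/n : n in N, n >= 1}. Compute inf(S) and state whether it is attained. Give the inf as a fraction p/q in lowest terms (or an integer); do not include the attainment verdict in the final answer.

Analysis:
- Values: 20, 10, 20/3, 5, ... strictly decreasing.
- The maximum is 20 (n=1); sup = 20 (attained).
- The set is bounded below by 0; 20/n -> 0 so 0 is the greatest lower bound.
- 0 is not in the set, so inf = 0 is not attained.
Conclusion: inf(S) = 0, not attained in S.

0


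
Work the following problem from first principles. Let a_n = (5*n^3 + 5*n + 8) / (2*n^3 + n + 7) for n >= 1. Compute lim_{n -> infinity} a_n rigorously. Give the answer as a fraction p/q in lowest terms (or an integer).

Divide numerator and denominator by n^3, the highest power:
numerator / n^3 = 5 + 5/n^2 + 8/n^3
denominator / n^3 = 2 + n^(-2) + 7/n^3
As n -> infinity, all terms of the form c/n^k (k >= 1) tend to 0.
So numerator / n^3 -> 5 and denominator / n^3 -> 2.
Therefore lim a_n = 5/2.

5/2


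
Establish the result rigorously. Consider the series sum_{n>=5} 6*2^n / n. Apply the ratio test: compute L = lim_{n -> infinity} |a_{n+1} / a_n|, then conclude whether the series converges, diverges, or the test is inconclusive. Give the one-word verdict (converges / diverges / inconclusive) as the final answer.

Let a_n denote the general term. Form the ratio a_{n+1}/a_n and simplify:
a_{n+1}/a_n = 2*n/(n + 1)
Take the limit as n -> infinity: L = 2.
Since L = 2 > 1 (or L = infinity), the ratio test implies the series diverges.

diverges


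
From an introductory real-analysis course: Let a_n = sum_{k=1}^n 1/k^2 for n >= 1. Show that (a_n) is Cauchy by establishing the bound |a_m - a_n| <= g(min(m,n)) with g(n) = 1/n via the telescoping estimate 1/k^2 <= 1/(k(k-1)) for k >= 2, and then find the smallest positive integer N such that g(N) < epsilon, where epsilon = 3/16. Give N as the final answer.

For m > n >= 1: |a_m - a_n| = sum_{k=n+1}^m 1/k^2.
Use 1/k^2 <= 1/(k(k-1)) = 1/(k-1) - 1/k for k >= 2:
sum_{k=n+1}^m 1/k^2 <= sum_{k=n+1}^m (1/(k-1) - 1/k) = 1/n - 1/m <= 1/n.
By symmetry the same bound holds with n,m swapped, so |a_m - a_n| <= 1/min(m,n) = g(min(m,n)). Since g(n) -> 0, (a_n) is Cauchy.
Now solve g(N) < 3/16: 1/N < 3/16 <=> N > 1/(3/16) = 16/3.
The smallest integer strictly greater than 16/3 is N = 6.
Check: g(6) = 1/6 < 3/16; g(5) = 1/5 >= 3/16. So N = 6.

6


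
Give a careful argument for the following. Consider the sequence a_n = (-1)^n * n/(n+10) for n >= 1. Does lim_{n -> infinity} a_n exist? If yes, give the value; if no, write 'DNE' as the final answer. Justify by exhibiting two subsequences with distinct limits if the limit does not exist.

Examine the behaviour of a_n along subsequences.
a_{2k} = 2k/(2k+10) -> 1. a_{2k+1} = -(2k+1)/(2k+11) -> -1.
Since these two subsequential limits are 1 and -1, distinct, the full sequence cannot converge (a convergent sequence has all subsequences tending to the same limit). So lim a_n does not exist.

DNE


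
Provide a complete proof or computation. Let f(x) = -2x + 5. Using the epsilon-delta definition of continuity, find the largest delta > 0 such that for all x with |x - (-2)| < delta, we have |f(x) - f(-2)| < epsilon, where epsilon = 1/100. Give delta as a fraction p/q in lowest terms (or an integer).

We compute f(-2) = -2*(-2) + 5 = 9.
|f(x) - f(-2)| = |-2x + 5 - (9)| = |-2(x - (-2))| = 2|x - (-2)|.
We need 2|x - (-2)| < 1/100, i.e. |x - (-2)| < 1/100 / 2 = 1/200.
So any delta <= 1/200 works. Conversely, if delta > 1/200, then x = -2 + 1/200 satisfies |x - (-2)| = 1/200 < delta but |f(x) - f(-2)| = 2 * 1/200 = 1/100, which is not < 1/100; so no larger delta works.
Hence the largest such delta is 1/200.

1/200


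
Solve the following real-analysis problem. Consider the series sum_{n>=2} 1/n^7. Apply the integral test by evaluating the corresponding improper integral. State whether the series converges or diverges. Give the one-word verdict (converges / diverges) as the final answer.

Let f(x) = x^(-7). Then f is positive, continuous, and decreasing on [2, infinity), so the integral test applies.
Compute the improper integral int_{2}^infinity f(x) dx:
  antiderivative F(x) = -1/(6*x^6).
  As x -> infinity, F(x) -> 0 (since p = 7 > 1).
  So int = F(infinity) - F(2) = 0 - (-1/384) = 1/384.
  Finite, so by the integral test, the series converges.

converges


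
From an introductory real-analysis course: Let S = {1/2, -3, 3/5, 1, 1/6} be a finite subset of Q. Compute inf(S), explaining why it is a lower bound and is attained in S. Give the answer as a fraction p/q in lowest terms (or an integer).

S is finite, so inf(S) = min(S).
Sorted increasing:
-3, 1/6, 1/2, 3/5, 1
The extremum is -3.
For every x in S, x >= -3. And -3 is in S, so it is attained.
Therefore inf(S) = -3.

-3


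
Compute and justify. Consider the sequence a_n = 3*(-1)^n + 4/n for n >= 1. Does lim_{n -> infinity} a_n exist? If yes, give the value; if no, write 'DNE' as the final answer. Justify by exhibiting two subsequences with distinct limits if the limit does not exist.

Examine the behaviour of a_n along subsequences.
a_{2k} = 3 + 4/(2k) -> 3. a_{2k+1} = -3 + 4/(2k+1) -> -3.
Since these two subsequential limits are 3 and -3, distinct, the full sequence cannot converge (a convergent sequence has all subsequences tending to the same limit). So lim a_n does not exist.

DNE


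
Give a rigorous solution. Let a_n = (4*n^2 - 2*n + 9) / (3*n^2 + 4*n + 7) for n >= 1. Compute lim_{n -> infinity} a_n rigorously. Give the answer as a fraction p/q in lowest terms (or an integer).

Divide numerator and denominator by n^2, the highest power:
numerator / n^2 = 4 - 2/n + 9/n^2
denominator / n^2 = 3 + 4/n + 7/n^2
As n -> infinity, all terms of the form c/n^k (k >= 1) tend to 0.
So numerator / n^2 -> 4 and denominator / n^2 -> 3.
Therefore lim a_n = 4/3.

4/3


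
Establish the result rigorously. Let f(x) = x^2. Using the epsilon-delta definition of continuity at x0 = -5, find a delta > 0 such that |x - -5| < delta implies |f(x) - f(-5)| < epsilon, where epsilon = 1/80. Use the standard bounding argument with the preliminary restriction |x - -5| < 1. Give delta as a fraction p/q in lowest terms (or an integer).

Factor: |x^2 - (-5)^2| = |x - -5| * |x + -5|.
Impose |x - -5| < 1 first. Then |x + -5| = |(x - -5) + 2*(-5)| <= |x - -5| + 2*|-5| < 1 + 10 = 11.
So |x^2 - (-5)^2| < delta * 11.
We need delta * 11 <= 1/80, i.e. delta <= 1/80/11 = 1/880.
Since 1/880 < 1, this is tighter than 1; take delta = 1/880.
So delta = 1/880 works.

1/880


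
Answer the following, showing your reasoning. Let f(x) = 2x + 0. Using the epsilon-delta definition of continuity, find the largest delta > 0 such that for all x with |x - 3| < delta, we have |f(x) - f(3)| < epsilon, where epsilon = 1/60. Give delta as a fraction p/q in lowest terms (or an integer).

We compute f(3) = 2*(3) + 0 = 6.
|f(x) - f(3)| = |2x + 0 - (6)| = |2(x - 3)| = 2|x - 3|.
We need 2|x - 3| < 1/60, i.e. |x - 3| < 1/60 / 2 = 1/120.
So any delta <= 1/120 works. Conversely, if delta > 1/120, then x = 3 + 1/120 satisfies |x - 3| = 1/120 < delta but |f(x) - f(3)| = 2 * 1/120 = 1/60, which is not < 1/60; so no larger delta works.
Hence the largest such delta is 1/120.

1/120


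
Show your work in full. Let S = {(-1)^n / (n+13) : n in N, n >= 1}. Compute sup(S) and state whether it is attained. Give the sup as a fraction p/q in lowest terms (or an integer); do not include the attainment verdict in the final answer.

Analysis:
- Values: -1/14, 1/15, -1/16, 1/17, -1/18, ...
- Positive terms (even n): 1/(2+13), 1/(4+13), ... decreasing -> max = 1/15 (n=2).
- Negative terms (odd n): -1/(1+13), -1/(3+13), ... increasing -> min = -1/14 (n=1).
- So sup = 1/15 (attained at n=2); inf = -1/14 (attained at n=1).
Conclusion: sup(S) = 1/15, attained in S.

1/15


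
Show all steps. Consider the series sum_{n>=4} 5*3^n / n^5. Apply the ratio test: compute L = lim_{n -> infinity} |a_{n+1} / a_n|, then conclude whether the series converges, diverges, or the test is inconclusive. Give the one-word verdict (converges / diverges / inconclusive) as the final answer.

Let a_n denote the general term. Form the ratio a_{n+1}/a_n and simplify:
a_{n+1}/a_n = 3*n^5/(n + 1)^5
Take the limit as n -> infinity: L = 3.
Since L = 3 > 1 (or L = infinity), the ratio test implies the series diverges.

diverges


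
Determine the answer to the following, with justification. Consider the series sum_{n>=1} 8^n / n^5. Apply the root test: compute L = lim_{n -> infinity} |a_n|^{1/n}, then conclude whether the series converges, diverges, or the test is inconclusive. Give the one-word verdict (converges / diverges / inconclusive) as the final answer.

Let a_n denote the general term. Form |a_n|^(1/n) and simplify:
|a_n|^(1/n) = 8/n^(5/n)
Take the limit as n -> infinity: L = 8.
Since L = 8 > 1, the root test implies divergence.

diverges


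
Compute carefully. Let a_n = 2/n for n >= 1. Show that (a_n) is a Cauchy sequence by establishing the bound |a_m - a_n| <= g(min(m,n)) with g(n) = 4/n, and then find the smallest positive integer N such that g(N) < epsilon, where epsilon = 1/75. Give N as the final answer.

For any m, n >= 1, by the triangle inequality:
|a_m - a_n| = |2/m - 2/n| <= 2*1/m + 2*1/n <= 4/min(m,n).
So g(n) = 4/n bounds the Cauchy difference. Since g(n) -> 0, (a_n) is Cauchy.
Now solve g(N) < 1/75: 4/N < 1/75 <=> N > 4 / (1/75) = 300.
The smallest integer strictly greater than 300 is N = 301.
Check: g(301) = 4/301 = 4/301 < 1/75; g(300) = 1/75 >= 1/75. So N = 301.

301


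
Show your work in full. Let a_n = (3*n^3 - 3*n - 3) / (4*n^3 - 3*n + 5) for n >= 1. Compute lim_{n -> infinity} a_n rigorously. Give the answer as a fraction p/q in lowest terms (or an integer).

Divide numerator and denominator by n^3, the highest power:
numerator / n^3 = 3 - 3/n^2 - 3/n^3
denominator / n^3 = 4 - 3/n^2 + 5/n^3
As n -> infinity, all terms of the form c/n^k (k >= 1) tend to 0.
So numerator / n^3 -> 3 and denominator / n^3 -> 4.
Therefore lim a_n = 3/4.

3/4


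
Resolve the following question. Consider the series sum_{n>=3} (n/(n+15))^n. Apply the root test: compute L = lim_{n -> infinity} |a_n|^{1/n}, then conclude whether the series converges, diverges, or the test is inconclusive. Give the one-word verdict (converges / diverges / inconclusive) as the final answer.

Let a_n denote the general term. Form |a_n|^(1/n) and simplify:
|a_n|^(1/n) = n/(n + 15)
Take the limit as n -> infinity: L = 1.
Since L = 1, the root test is inconclusive. (In fact a_n = (n/(n+15))^n -> e^(-15) != 0, so the nth-term test shows divergence; but the root test itself gives no conclusion.)

inconclusive


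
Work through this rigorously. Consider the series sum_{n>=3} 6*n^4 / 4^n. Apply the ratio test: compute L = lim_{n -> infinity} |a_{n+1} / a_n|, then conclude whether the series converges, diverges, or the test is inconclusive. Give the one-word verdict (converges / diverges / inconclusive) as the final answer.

Let a_n denote the general term. Form the ratio a_{n+1}/a_n and simplify:
a_{n+1}/a_n = (n + 1)^4/(4*n^4)
Take the limit as n -> infinity: L = 1/4.
Since L = 1/4 < 1, the ratio test implies the series converges.

converges


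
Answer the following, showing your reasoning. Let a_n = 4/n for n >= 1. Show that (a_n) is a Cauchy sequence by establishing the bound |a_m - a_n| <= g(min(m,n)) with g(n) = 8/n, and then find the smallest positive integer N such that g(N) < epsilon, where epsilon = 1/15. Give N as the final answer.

For any m, n >= 1, by the triangle inequality:
|a_m - a_n| = |4/m - 4/n| <= 4*1/m + 4*1/n <= 8/min(m,n).
So g(n) = 8/n bounds the Cauchy difference. Since g(n) -> 0, (a_n) is Cauchy.
Now solve g(N) < 1/15: 8/N < 1/15 <=> N > 8 / (1/15) = 120.
The smallest integer strictly greater than 120 is N = 121.
Check: g(121) = 8/121 = 8/121 < 1/15; g(120) = 1/15 >= 1/15. So N = 121.

121


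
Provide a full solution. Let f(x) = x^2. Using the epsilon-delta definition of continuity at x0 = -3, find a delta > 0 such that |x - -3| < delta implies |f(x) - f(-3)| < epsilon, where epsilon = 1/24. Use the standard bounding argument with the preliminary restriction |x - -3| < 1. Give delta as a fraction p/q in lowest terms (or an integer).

Factor: |x^2 - (-3)^2| = |x - -3| * |x + -3|.
Impose |x - -3| < 1 first. Then |x + -3| = |(x - -3) + 2*(-3)| <= |x - -3| + 2*|-3| < 1 + 6 = 7.
So |x^2 - (-3)^2| < delta * 7.
We need delta * 7 <= 1/24, i.e. delta <= 1/24/7 = 1/168.
Since 1/168 < 1, this is tighter than 1; take delta = 1/168.
So delta = 1/168 works.

1/168


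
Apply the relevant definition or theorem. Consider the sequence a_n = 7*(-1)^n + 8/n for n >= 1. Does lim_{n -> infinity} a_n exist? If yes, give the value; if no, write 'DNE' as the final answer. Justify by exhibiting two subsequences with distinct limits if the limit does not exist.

Examine the behaviour of a_n along subsequences.
a_{2k} = 7 + 8/(2k) -> 7. a_{2k+1} = -7 + 8/(2k+1) -> -7.
Since these two subsequential limits are 7 and -7, distinct, the full sequence cannot converge (a convergent sequence has all subsequences tending to the same limit). So lim a_n does not exist.

DNE


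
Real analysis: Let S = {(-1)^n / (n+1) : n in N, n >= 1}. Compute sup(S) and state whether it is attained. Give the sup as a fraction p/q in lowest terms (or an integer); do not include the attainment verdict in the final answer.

Analysis:
- Values: -1/2, 1/3, -1/4, 1/5, -1/6, ...
- Positive terms (even n): 1/(2+1), 1/(4+1), ... decreasing -> max = 1/3 (n=2).
- Negative terms (odd n): -1/(1+1), -1/(3+1), ... increasing -> min = -1/2 (n=1).
- So sup = 1/3 (attained at n=2); inf = -1/2 (attained at n=1).
Conclusion: sup(S) = 1/3, attained in S.

1/3


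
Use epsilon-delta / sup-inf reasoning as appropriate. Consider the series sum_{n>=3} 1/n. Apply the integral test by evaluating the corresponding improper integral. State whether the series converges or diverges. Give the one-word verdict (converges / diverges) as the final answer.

Let f(x) = 1/x. Then f is positive, continuous, and decreasing on [3, infinity), so the integral test applies.
Compute the improper integral int_{3}^infinity f(x) dx:
  antiderivative F(x) = log(x).
  As x -> infinity, log(x) -> infinity.
  So int = infinity - log(3) = infinity. By the integral test, the series diverges.

diverges


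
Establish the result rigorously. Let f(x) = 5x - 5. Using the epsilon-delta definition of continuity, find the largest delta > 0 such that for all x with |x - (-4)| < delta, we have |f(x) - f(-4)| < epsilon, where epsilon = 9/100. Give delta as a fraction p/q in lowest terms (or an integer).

We compute f(-4) = 5*(-4) - 5 = -25.
|f(x) - f(-4)| = |5x - 5 - (-25)| = |5(x - (-4))| = 5|x - (-4)|.
We need 5|x - (-4)| < 9/100, i.e. |x - (-4)| < 9/100 / 5 = 9/500.
So any delta <= 9/500 works. Conversely, if delta > 9/500, then x = -4 + 9/500 satisfies |x - (-4)| = 9/500 < delta but |f(x) - f(-4)| = 5 * 9/500 = 9/100, which is not < 9/100; so no larger delta works.
Hence the largest such delta is 9/500.

9/500


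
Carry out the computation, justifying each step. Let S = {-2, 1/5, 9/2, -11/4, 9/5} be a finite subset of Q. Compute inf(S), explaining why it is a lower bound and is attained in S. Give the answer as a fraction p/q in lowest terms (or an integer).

S is finite, so inf(S) = min(S).
Sorted increasing:
-11/4, -2, 1/5, 9/5, 9/2
The extremum is -11/4.
For every x in S, x >= -11/4. And -11/4 is in S, so it is attained.
Therefore inf(S) = -11/4.

-11/4


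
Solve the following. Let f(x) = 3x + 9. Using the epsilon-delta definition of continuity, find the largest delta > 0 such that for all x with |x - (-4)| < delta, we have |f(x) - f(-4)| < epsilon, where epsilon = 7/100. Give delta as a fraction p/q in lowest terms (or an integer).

We compute f(-4) = 3*(-4) + 9 = -3.
|f(x) - f(-4)| = |3x + 9 - (-3)| = |3(x - (-4))| = 3|x - (-4)|.
We need 3|x - (-4)| < 7/100, i.e. |x - (-4)| < 7/100 / 3 = 7/300.
So any delta <= 7/300 works. Conversely, if delta > 7/300, then x = -4 + 7/300 satisfies |x - (-4)| = 7/300 < delta but |f(x) - f(-4)| = 3 * 7/300 = 7/100, which is not < 7/100; so no larger delta works.
Hence the largest such delta is 7/300.

7/300


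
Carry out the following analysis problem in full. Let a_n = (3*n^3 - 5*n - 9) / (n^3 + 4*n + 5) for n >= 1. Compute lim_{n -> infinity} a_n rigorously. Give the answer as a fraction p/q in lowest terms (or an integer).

Divide numerator and denominator by n^3, the highest power:
numerator / n^3 = 3 - 5/n^2 - 9/n^3
denominator / n^3 = 1 + 4/n^2 + 5/n^3
As n -> infinity, all terms of the form c/n^k (k >= 1) tend to 0.
So numerator / n^3 -> 3 and denominator / n^3 -> 1.
Therefore lim a_n = 3.

3


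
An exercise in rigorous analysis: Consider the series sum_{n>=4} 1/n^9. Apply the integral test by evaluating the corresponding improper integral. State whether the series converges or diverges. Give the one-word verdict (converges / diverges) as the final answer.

Let f(x) = x^(-9). Then f is positive, continuous, and decreasing on [4, infinity), so the integral test applies.
Compute the improper integral int_{4}^infinity f(x) dx:
  antiderivative F(x) = -1/(8*x^8).
  As x -> infinity, F(x) -> 0 (since p = 9 > 1).
  So int = F(infinity) - F(4) = 0 - (-1/524288) = 1/524288.
  Finite, so by the integral test, the series converges.

converges


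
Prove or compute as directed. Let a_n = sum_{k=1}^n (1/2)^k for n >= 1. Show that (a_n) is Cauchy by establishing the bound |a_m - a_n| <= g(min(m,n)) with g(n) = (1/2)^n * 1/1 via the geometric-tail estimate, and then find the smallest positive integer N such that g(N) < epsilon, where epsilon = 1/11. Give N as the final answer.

For m > n >= 1: |a_m - a_n| = sum_{k=n+1}^m (1/2)^k < sum_{k=n+1}^infinity (1/2)^k = (1/2)^(n+1) / (1 - 1/2) = (1/2)^n * (1/2) * (2/1) = (1/2)^n * 1/1.
So g(n) = (1/2)^n / 1. Since g(n) -> 0, (a_n) is Cauchy.
Now solve g(N) < 1/11: (1/2)^N / 1 < 1/11 <=> 2^N > 1 / (1 * 1/11) = 11.
Check powers of 2: 2^3 = 8 <= 11, 2^4 = 16 > 11.
So the smallest such N is 4. Check: g(4) = 1/(1 * 16) = 1/16 < 1/11.

4


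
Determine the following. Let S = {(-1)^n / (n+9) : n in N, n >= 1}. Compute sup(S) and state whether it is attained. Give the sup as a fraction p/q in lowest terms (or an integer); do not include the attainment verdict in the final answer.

Analysis:
- Values: -1/10, 1/11, -1/12, 1/13, -1/14, ...
- Positive terms (even n): 1/(2+9), 1/(4+9), ... decreasing -> max = 1/11 (n=2).
- Negative terms (odd n): -1/(1+9), -1/(3+9), ... increasing -> min = -1/10 (n=1).
- So sup = 1/11 (attained at n=2); inf = -1/10 (attained at n=1).
Conclusion: sup(S) = 1/11, attained in S.

1/11


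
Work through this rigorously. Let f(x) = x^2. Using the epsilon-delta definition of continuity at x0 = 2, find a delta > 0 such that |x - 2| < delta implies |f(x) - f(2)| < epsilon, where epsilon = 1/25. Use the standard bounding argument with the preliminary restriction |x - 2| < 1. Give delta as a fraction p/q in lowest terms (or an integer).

Factor: |x^2 - (2)^2| = |x - 2| * |x + 2|.
Impose |x - 2| < 1 first. Then |x + 2| = |(x - 2) + 2*(2)| <= |x - 2| + 2*|2| < 1 + 4 = 5.
So |x^2 - (2)^2| < delta * 5.
We need delta * 5 <= 1/25, i.e. delta <= 1/25/5 = 1/125.
Since 1/125 < 1, this is tighter than 1; take delta = 1/125.
So delta = 1/125 works.

1/125


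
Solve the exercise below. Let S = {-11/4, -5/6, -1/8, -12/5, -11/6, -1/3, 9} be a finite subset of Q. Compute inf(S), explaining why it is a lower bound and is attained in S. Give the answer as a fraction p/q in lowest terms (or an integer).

S is finite, so inf(S) = min(S).
Sorted increasing:
-11/4, -12/5, -11/6, -5/6, -1/3, -1/8, 9
The extremum is -11/4.
For every x in S, x >= -11/4. And -11/4 is in S, so it is attained.
Therefore inf(S) = -11/4.

-11/4


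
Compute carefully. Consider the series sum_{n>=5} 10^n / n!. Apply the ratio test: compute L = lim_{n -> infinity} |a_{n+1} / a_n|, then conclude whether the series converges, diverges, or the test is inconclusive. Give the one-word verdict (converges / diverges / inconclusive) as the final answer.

Let a_n denote the general term. Form the ratio a_{n+1}/a_n and simplify:
a_{n+1}/a_n = 10/(n + 1)
Take the limit as n -> infinity: L = 0.
Since L = 0 < 1, the ratio test implies the series converges.

converges


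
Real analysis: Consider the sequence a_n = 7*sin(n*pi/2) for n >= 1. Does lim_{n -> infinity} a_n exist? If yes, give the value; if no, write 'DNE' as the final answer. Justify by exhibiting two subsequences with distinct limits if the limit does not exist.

Examine the behaviour of a_n along subsequences.
a_{4k+1} = 7*sin(pi/2 + 2k*pi) = 7 -> 7. a_{4k+3} = 7*sin(3pi/2 + 2k*pi) = -7 -> -7.
Since these two subsequential limits are 7 and -7, distinct, the full sequence cannot converge (a convergent sequence has all subsequences tending to the same limit). So lim a_n does not exist.

DNE


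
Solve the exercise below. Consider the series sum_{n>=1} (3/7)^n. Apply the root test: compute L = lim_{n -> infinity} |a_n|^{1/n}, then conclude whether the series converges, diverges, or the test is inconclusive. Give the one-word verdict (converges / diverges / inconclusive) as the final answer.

Let a_n denote the general term. Form |a_n|^(1/n) and simplify:
|a_n|^(1/n) = 3/7
Take the limit as n -> infinity: L = 3/7.
Since L = 3/7 < 1, the root test implies convergence.

converges


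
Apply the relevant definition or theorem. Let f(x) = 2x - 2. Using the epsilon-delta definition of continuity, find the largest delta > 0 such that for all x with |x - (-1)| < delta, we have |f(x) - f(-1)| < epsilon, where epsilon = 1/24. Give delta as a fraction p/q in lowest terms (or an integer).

We compute f(-1) = 2*(-1) - 2 = -4.
|f(x) - f(-1)| = |2x - 2 - (-4)| = |2(x - (-1))| = 2|x - (-1)|.
We need 2|x - (-1)| < 1/24, i.e. |x - (-1)| < 1/24 / 2 = 1/48.
So any delta <= 1/48 works. Conversely, if delta > 1/48, then x = -1 + 1/48 satisfies |x - (-1)| = 1/48 < delta but |f(x) - f(-1)| = 2 * 1/48 = 1/24, which is not < 1/24; so no larger delta works.
Hence the largest such delta is 1/48.

1/48


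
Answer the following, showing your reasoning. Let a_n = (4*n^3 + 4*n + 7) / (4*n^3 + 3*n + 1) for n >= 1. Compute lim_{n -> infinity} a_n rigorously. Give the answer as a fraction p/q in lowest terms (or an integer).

Divide numerator and denominator by n^3, the highest power:
numerator / n^3 = 4 + 4/n^2 + 7/n^3
denominator / n^3 = 4 + 3/n^2 + n^(-3)
As n -> infinity, all terms of the form c/n^k (k >= 1) tend to 0.
So numerator / n^3 -> 4 and denominator / n^3 -> 4.
Therefore lim a_n = 1.

1


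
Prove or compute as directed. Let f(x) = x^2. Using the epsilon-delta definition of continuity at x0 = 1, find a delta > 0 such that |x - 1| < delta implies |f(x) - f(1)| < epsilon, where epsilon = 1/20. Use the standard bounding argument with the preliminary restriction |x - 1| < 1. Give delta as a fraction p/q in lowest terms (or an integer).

Factor: |x^2 - (1)^2| = |x - 1| * |x + 1|.
Impose |x - 1| < 1 first. Then |x + 1| = |(x - 1) + 2*(1)| <= |x - 1| + 2*|1| < 1 + 2 = 3.
So |x^2 - (1)^2| < delta * 3.
We need delta * 3 <= 1/20, i.e. delta <= 1/20/3 = 1/60.
Since 1/60 < 1, this is tighter than 1; take delta = 1/60.
So delta = 1/60 works.

1/60


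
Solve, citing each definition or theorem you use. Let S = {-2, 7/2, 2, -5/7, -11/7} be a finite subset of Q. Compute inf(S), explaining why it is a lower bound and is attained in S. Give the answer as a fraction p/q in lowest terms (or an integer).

S is finite, so inf(S) = min(S).
Sorted increasing:
-2, -11/7, -5/7, 2, 7/2
The extremum is -2.
For every x in S, x >= -2. And -2 is in S, so it is attained.
Therefore inf(S) = -2.

-2


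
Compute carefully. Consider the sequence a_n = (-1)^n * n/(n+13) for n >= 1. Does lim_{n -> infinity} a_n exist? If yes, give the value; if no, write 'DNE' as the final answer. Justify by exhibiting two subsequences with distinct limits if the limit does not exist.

Examine the behaviour of a_n along subsequences.
a_{2k} = 2k/(2k+13) -> 1. a_{2k+1} = -(2k+1)/(2k+14) -> -1.
Since these two subsequential limits are 1 and -1, distinct, the full sequence cannot converge (a convergent sequence has all subsequences tending to the same limit). So lim a_n does not exist.

DNE


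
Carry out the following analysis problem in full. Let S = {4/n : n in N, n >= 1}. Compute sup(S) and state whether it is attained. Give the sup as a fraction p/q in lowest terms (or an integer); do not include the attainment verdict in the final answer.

Analysis:
- Values: 4, 2, 4/3, 1, ... strictly decreasing.
- The maximum is 4 (n=1); sup = 4 (attained).
- The set is bounded below by 0; 4/n -> 0 so 0 is the greatest lower bound.
- 0 is not in the set, so inf = 0 is not attained.
Conclusion: sup(S) = 4, attained in S.

4


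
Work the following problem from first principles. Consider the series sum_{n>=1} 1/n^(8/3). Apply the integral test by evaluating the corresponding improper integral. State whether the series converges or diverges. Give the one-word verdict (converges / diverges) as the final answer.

Let f(x) = x^(-8/3). Then f is positive, continuous, and decreasing on [1, infinity), so the integral test applies.
Compute the improper integral int_{1}^infinity f(x) dx:
  antiderivative F(x) = -3/(5*x^(5/3)).
  As x -> infinity, F(x) -> 0 (since p = 8/3 > 1).
  So int = F(infinity) - F(1) = 0 - (-3/5) = 3/5.
  Finite, so by the integral test, the series converges.

converges


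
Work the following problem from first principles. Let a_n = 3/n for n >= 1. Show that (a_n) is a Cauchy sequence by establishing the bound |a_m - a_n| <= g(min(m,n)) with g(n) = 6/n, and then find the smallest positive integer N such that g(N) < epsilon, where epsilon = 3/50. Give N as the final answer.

For any m, n >= 1, by the triangle inequality:
|a_m - a_n| = |3/m - 3/n| <= 3*1/m + 3*1/n <= 6/min(m,n).
So g(n) = 6/n bounds the Cauchy difference. Since g(n) -> 0, (a_n) is Cauchy.
Now solve g(N) < 3/50: 6/N < 3/50 <=> N > 6 / (3/50) = 100.
The smallest integer strictly greater than 100 is N = 101.
Check: g(101) = 6/101 = 6/101 < 3/50; g(100) = 3/50 >= 3/50. So N = 101.

101


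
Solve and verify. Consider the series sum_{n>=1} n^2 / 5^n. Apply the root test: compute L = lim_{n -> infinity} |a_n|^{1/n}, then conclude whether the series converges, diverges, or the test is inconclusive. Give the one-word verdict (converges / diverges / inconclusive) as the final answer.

Let a_n denote the general term. Form |a_n|^(1/n) and simplify:
|a_n|^(1/n) = n^(2/n)/5
Take the limit as n -> infinity: L = 1/5.
Since L = 1/5 < 1, the root test implies convergence.

converges


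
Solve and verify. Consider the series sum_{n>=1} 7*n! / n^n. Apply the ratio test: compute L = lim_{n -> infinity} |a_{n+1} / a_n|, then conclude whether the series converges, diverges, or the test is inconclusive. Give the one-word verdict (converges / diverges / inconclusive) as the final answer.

Let a_n denote the general term. Form the ratio a_{n+1}/a_n and simplify:
a_{n+1}/a_n = (n/(n + 1))^n
Take the limit as n -> infinity: L = exp(-1).
Since L = exp(-1) < 1, the ratio test implies the series converges.

converges


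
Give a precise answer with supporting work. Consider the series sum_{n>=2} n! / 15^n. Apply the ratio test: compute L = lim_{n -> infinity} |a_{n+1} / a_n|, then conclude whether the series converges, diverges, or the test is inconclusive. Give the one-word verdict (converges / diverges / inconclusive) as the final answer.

Let a_n denote the general term. Form the ratio a_{n+1}/a_n and simplify:
a_{n+1}/a_n = n/15 + 1/15
Take the limit as n -> infinity: L = infinity.
Since L = infinity > 1 (or L = infinity), the ratio test implies the series diverges.

diverges


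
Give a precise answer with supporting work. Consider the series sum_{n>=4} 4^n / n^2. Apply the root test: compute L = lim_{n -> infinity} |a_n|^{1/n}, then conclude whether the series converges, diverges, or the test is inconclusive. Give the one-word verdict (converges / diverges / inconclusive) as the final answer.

Let a_n denote the general term. Form |a_n|^(1/n) and simplify:
|a_n|^(1/n) = 4/n^(2/n)
Take the limit as n -> infinity: L = 4.
Since L = 4 > 1, the root test implies divergence.

diverges


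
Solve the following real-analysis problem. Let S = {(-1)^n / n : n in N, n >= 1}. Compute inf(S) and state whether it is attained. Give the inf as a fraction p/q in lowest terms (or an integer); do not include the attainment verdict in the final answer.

Analysis:
- Values: -1, 1/2, -1/3, 1/4, -1/5, ...
- Positive terms (even n): 1/(2+0), 1/(4+0), ... decreasing -> max = 1/2 (n=2).
- Negative terms (odd n): -1/(1+0), -1/(3+0), ... increasing -> min = -1 (n=1).
- So sup = 1/2 (attained at n=2); inf = -1 (attained at n=1).
Conclusion: inf(S) = -1, attained in S.

-1


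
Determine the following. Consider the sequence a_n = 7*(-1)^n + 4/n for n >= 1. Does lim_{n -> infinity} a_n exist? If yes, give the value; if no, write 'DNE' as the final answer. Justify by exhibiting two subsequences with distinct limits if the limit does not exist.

Examine the behaviour of a_n along subsequences.
a_{2k} = 7 + 4/(2k) -> 7. a_{2k+1} = -7 + 4/(2k+1) -> -7.
Since these two subsequential limits are 7 and -7, distinct, the full sequence cannot converge (a convergent sequence has all subsequences tending to the same limit). So lim a_n does not exist.

DNE


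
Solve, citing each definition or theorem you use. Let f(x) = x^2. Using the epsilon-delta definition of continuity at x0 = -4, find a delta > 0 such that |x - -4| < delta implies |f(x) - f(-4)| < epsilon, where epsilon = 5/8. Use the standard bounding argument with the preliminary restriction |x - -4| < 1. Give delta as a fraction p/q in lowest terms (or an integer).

Factor: |x^2 - (-4)^2| = |x - -4| * |x + -4|.
Impose |x - -4| < 1 first. Then |x + -4| = |(x - -4) + 2*(-4)| <= |x - -4| + 2*|-4| < 1 + 8 = 9.
So |x^2 - (-4)^2| < delta * 9.
We need delta * 9 <= 5/8, i.e. delta <= 5/8/9 = 5/72.
Since 5/72 < 1, this is tighter than 1; take delta = 5/72.
So delta = 5/72 works.

5/72


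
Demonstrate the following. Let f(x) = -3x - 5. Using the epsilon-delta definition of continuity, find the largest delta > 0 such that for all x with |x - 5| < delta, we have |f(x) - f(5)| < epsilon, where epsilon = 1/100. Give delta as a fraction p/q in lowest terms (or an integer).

We compute f(5) = -3*(5) - 5 = -20.
|f(x) - f(5)| = |-3x - 5 - (-20)| = |-3(x - 5)| = 3|x - 5|.
We need 3|x - 5| < 1/100, i.e. |x - 5| < 1/100 / 3 = 1/300.
So any delta <= 1/300 works. Conversely, if delta > 1/300, then x = 5 + 1/300 satisfies |x - 5| = 1/300 < delta but |f(x) - f(5)| = 3 * 1/300 = 1/100, which is not < 1/100; so no larger delta works.
Hence the largest such delta is 1/300.

1/300


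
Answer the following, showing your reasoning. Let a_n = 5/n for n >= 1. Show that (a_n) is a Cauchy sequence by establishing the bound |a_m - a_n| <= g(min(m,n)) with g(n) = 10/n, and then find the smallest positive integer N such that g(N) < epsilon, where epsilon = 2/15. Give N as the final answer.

For any m, n >= 1, by the triangle inequality:
|a_m - a_n| = |5/m - 5/n| <= 5*1/m + 5*1/n <= 10/min(m,n).
So g(n) = 10/n bounds the Cauchy difference. Since g(n) -> 0, (a_n) is Cauchy.
Now solve g(N) < 2/15: 10/N < 2/15 <=> N > 10 / (2/15) = 75.
The smallest integer strictly greater than 75 is N = 76.
Check: g(76) = 10/76 = 5/38 < 2/15; g(75) = 2/15 >= 2/15. So N = 76.

76


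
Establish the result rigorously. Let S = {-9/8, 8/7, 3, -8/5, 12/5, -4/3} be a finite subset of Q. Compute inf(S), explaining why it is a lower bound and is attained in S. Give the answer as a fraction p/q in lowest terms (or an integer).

S is finite, so inf(S) = min(S).
Sorted increasing:
-8/5, -4/3, -9/8, 8/7, 12/5, 3
The extremum is -8/5.
For every x in S, x >= -8/5. And -8/5 is in S, so it is attained.
Therefore inf(S) = -8/5.

-8/5


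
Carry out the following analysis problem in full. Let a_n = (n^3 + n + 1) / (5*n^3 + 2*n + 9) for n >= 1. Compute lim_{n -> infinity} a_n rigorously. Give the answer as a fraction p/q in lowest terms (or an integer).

Divide numerator and denominator by n^3, the highest power:
numerator / n^3 = 1 + n^(-2) + n^(-3)
denominator / n^3 = 5 + 2/n^2 + 9/n^3
As n -> infinity, all terms of the form c/n^k (k >= 1) tend to 0.
So numerator / n^3 -> 1 and denominator / n^3 -> 5.
Therefore lim a_n = 1/5.

1/5


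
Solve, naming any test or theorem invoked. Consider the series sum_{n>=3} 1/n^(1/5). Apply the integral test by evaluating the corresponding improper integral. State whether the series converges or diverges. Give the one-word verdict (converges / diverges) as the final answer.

Let f(x) = x^(-1/5). Then f is positive, continuous, and decreasing on [3, infinity), so the integral test applies.
Compute the improper integral int_{3}^infinity f(x) dx:
  antiderivative F(x) = 5*x^(4/5)/4.
  As x -> infinity, F(x) -> infinity (since p = 1/5 < 1).
  So the integral diverges. By the integral test, the series diverges.

diverges


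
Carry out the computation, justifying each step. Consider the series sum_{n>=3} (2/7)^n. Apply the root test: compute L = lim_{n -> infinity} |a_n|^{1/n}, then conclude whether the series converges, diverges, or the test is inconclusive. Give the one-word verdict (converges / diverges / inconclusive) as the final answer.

Let a_n denote the general term. Form |a_n|^(1/n) and simplify:
|a_n|^(1/n) = 2/7
Take the limit as n -> infinity: L = 2/7.
Since L = 2/7 < 1, the root test implies convergence.

converges


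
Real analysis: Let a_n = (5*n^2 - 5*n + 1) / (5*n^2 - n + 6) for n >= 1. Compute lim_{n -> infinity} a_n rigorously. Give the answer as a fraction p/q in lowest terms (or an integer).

Divide numerator and denominator by n^2, the highest power:
numerator / n^2 = 5 - 5/n + n^(-2)
denominator / n^2 = 5 - 1/n + 6/n^2
As n -> infinity, all terms of the form c/n^k (k >= 1) tend to 0.
So numerator / n^2 -> 5 and denominator / n^2 -> 5.
Therefore lim a_n = 1.

1


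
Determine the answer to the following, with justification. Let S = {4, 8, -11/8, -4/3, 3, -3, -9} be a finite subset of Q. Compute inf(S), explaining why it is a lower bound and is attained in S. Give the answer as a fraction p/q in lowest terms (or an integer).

S is finite, so inf(S) = min(S).
Sorted increasing:
-9, -3, -11/8, -4/3, 3, 4, 8
The extremum is -9.
For every x in S, x >= -9. And -9 is in S, so it is attained.
Therefore inf(S) = -9.

-9


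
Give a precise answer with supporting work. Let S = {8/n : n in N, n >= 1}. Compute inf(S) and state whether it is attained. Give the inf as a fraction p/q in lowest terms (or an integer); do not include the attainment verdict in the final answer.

Analysis:
- Values: 8, 4, 8/3, 2, ... strictly decreasing.
- The maximum is 8 (n=1); sup = 8 (attained).
- The set is bounded below by 0; 8/n -> 0 so 0 is the greatest lower bound.
- 0 is not in the set, so inf = 0 is not attained.
Conclusion: inf(S) = 0, not attained in S.

0


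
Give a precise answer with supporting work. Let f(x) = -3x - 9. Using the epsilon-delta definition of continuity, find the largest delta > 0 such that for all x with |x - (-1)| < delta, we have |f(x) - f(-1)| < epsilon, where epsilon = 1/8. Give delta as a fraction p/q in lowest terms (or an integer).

We compute f(-1) = -3*(-1) - 9 = -6.
|f(x) - f(-1)| = |-3x - 9 - (-6)| = |-3(x - (-1))| = 3|x - (-1)|.
We need 3|x - (-1)| < 1/8, i.e. |x - (-1)| < 1/8 / 3 = 1/24.
So any delta <= 1/24 works. Conversely, if delta > 1/24, then x = -1 + 1/24 satisfies |x - (-1)| = 1/24 < delta but |f(x) - f(-1)| = 3 * 1/24 = 1/8, which is not < 1/8; so no larger delta works.
Hence the largest such delta is 1/24.

1/24


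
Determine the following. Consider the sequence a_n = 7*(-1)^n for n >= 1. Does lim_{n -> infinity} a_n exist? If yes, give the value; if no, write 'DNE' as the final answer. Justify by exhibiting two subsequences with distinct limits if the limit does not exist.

Examine the behaviour of a_n along subsequences.
Even-n subsequence a_{2k} = 7 -> 7. Odd-n subsequence a_{2k+1} = -7 -> -7.
Since these two subsequential limits are 7 and -7, distinct, the full sequence cannot converge (a convergent sequence has all subsequences tending to the same limit). So lim a_n does not exist.

DNE


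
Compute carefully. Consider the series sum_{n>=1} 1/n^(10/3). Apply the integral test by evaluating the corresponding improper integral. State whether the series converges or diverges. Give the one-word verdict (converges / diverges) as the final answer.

Let f(x) = x^(-10/3). Then f is positive, continuous, and decreasing on [1, infinity), so the integral test applies.
Compute the improper integral int_{1}^infinity f(x) dx:
  antiderivative F(x) = -3/(7*x^(7/3)).
  As x -> infinity, F(x) -> 0 (since p = 10/3 > 1).
  So int = F(infinity) - F(1) = 0 - (-3/7) = 3/7.
  Finite, so by the integral test, the series converges.

converges


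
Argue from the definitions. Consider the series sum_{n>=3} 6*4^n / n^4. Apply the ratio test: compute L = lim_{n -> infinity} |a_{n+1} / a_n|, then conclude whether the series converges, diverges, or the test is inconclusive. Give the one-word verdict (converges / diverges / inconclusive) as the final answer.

Let a_n denote the general term. Form the ratio a_{n+1}/a_n and simplify:
a_{n+1}/a_n = 4*n^4/(n + 1)^4
Take the limit as n -> infinity: L = 4.
Since L = 4 > 1 (or L = infinity), the ratio test implies the series diverges.

diverges


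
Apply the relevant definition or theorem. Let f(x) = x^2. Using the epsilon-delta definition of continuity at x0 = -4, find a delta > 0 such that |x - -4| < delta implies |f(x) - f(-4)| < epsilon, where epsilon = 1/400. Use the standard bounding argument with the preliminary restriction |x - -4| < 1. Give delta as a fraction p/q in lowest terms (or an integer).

Factor: |x^2 - (-4)^2| = |x - -4| * |x + -4|.
Impose |x - -4| < 1 first. Then |x + -4| = |(x - -4) + 2*(-4)| <= |x - -4| + 2*|-4| < 1 + 8 = 9.
So |x^2 - (-4)^2| < delta * 9.
We need delta * 9 <= 1/400, i.e. delta <= 1/400/9 = 1/3600.
Since 1/3600 < 1, this is tighter than 1; take delta = 1/3600.
So delta = 1/3600 works.

1/3600
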